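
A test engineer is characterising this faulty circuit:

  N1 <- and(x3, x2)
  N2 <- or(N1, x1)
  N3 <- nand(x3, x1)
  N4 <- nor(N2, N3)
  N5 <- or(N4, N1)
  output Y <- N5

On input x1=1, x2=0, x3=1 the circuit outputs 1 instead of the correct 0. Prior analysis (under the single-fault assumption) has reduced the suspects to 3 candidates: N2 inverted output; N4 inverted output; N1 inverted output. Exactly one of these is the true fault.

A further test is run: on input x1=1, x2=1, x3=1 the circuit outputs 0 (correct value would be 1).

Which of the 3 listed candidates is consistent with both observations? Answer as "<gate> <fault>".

Evaluate each candidate on input x1=1, x2=1, x3=1:
  N2 inverted output: N1=1, N2=0 [inverted output], N3=0, N4=1, N5=1 → 1 — eliminated
  N4 inverted output: N1=1, N2=1, N3=0, N4=1 [inverted output], N5=1 → 1 — eliminated
  N1 inverted output: N1=0 [inverted output], N2=1, N3=0, N4=0, N5=0 → 0 — matches
Only N1 inverted output reproduces the observed 0.

N1 inverted output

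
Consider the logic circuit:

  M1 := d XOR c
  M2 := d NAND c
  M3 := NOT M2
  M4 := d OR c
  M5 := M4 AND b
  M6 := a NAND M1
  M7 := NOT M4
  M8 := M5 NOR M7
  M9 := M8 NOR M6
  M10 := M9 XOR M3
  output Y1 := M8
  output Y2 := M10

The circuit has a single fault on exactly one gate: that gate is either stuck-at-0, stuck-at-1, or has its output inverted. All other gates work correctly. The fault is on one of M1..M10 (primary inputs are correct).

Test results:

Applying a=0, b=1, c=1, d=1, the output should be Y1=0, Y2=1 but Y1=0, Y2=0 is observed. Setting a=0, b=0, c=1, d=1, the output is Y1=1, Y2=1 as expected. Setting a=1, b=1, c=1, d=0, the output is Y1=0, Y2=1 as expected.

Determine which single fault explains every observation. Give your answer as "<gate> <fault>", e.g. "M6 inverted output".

Fault-free values for test 1 (a=0, b=1, c=1, d=1): M1=0, M2=0, M3=1, M4=1, M5=1, M6=1, M7=0, M8=0, M9=0, M10=1, giving Y1=0, Y2=1. Observed Y1=0, Y2=0.
Test 1: faults giving observed Y1=0, Y2=0 are {M2 stuck-at-1, M2 inverted output, M3 stuck-at-0, M3 inverted output, M6 stuck-at-0, M6 inverted output, M9 stuck-at-1, M9 inverted output, M10 stuck-at-0, M10 inverted output}.
Test 2 (a=0, b=0, c=1, d=1): fault-free M1=0, M2=0, M3=1, M4=1, M5=0, M6=1, M7=0, M8=1, M9=0, M10=1 → Y1=1, Y2=1; observed Y1=1, Y2=1. Eliminates M2 stuck-at-1, M2 inverted output, M3 stuck-at-0, M3 inverted output, M9 stuck-at-1, M9 inverted output, M10 stuck-at-0, M10 inverted output.
Test 3 (a=1, b=1, c=1, d=0): fault-free M1=1, M2=1, M3=0, M4=1, M5=1, M6=0, M7=0, M8=0, M9=1, M10=1 → Y1=0, Y2=1; observed Y1=0, Y2=1. Eliminates M6 inverted output.
Only M6 stuck-at-0 is consistent with every test.

M6 stuck-at-0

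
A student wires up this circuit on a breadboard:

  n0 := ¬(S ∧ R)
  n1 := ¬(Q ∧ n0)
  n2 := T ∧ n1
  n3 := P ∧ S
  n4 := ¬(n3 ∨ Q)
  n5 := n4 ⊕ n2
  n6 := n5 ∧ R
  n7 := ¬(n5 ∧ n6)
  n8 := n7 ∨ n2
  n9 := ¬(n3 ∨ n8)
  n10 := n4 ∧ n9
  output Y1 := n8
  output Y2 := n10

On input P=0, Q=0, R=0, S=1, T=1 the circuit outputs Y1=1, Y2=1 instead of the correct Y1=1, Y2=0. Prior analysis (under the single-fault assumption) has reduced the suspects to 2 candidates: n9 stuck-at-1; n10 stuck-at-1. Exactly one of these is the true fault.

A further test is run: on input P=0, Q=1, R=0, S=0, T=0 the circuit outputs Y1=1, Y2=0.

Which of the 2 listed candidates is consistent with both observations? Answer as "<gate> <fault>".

n9 stuck-at-1

Evaluate each candidate on input P=0, Q=1, R=0, S=0, T=0:
  n9 stuck-at-1: n0=1, n1=0, n2=0, n3=0, n4=0, n5=0, n6=0, n7=1, n8=1, n9=1 [stuck-at-1], n10=0 → Y1=1, Y2=0 — matches
  n10 stuck-at-1: n0=1, n1=0, n2=0, n3=0, n4=0, n5=0, n6=0, n7=1, n8=1, n9=0, n10=1 [stuck-at-1] → Y1=1, Y2=1 — eliminated
Only n9 stuck-at-1 reproduces the observed Y1=1, Y2=0.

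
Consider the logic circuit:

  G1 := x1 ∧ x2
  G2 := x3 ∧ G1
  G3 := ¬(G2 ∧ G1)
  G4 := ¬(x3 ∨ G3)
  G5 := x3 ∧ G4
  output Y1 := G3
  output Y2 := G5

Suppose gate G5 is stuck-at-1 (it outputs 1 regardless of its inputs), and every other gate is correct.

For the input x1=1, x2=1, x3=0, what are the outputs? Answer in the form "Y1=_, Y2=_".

Propagate with G5 forced: G1=1, G2=0, G3=1, G4=0, G5=1 [stuck-at-1].
So the outputs are Y1=1, Y2=1. (Without the fault they would be Y1=1, Y2=0.)

Y1=1, Y2=1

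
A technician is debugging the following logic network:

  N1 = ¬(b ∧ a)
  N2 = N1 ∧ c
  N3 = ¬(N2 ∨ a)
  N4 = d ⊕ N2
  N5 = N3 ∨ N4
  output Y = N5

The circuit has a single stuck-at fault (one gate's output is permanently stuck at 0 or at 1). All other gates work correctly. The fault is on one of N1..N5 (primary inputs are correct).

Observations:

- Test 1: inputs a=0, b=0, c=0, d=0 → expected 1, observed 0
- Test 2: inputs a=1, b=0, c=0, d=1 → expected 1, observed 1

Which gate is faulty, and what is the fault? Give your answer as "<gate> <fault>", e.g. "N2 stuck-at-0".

N3 stuck-at-0

Fault-free values for test 1 (a=0, b=0, c=0, d=0): N1=1, N2=0, N3=1, N4=0, N5=1, giving Y=1. Observed 0.
Test 1: faults giving observed 0 are {N3 stuck-at-0, N5 stuck-at-0}.
Test 2 (a=1, b=0, c=0, d=1): fault-free N1=1, N2=0, N3=0, N4=1, N5=1 → 1; observed 1. Eliminates N5 stuck-at-0.
Only N3 stuck-at-0 is consistent with every test.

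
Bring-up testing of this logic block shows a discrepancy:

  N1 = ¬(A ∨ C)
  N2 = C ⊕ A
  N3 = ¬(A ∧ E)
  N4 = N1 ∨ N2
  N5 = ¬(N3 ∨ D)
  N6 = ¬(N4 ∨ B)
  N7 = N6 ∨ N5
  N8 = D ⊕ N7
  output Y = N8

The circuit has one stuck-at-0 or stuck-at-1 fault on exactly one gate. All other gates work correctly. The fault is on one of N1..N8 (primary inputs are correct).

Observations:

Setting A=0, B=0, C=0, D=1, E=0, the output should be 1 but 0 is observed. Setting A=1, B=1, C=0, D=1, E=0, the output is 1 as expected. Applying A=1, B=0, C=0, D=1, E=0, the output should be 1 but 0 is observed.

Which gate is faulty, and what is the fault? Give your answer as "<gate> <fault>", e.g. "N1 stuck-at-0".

N4 stuck-at-0

Fault-free values for test 1 (A=0, B=0, C=0, D=1, E=0): N1=1, N2=0, N3=1, N4=1, N5=0, N6=0, N7=0, N8=1, giving Y=1. Observed 0.
Test 1: faults giving observed 0 are {N1 stuck-at-0, N4 stuck-at-0, N5 stuck-at-1, N6 stuck-at-1, N7 stuck-at-1, N8 stuck-at-0}.
Test 2 (A=1, B=1, C=0, D=1, E=0): fault-free N1=0, N2=1, N3=1, N4=1, N5=0, N6=0, N7=0, N8=1 → 1; observed 1. Eliminates N5 stuck-at-1, N6 stuck-at-1, N7 stuck-at-1, N8 stuck-at-0.
Test 3 (A=1, B=0, C=0, D=1, E=0): fault-free N1=0, N2=1, N3=1, N4=1, N5=0, N6=0, N7=0, N8=1 → 1; observed 0. Eliminates N1 stuck-at-0.
Only N4 stuck-at-0 is consistent with every test.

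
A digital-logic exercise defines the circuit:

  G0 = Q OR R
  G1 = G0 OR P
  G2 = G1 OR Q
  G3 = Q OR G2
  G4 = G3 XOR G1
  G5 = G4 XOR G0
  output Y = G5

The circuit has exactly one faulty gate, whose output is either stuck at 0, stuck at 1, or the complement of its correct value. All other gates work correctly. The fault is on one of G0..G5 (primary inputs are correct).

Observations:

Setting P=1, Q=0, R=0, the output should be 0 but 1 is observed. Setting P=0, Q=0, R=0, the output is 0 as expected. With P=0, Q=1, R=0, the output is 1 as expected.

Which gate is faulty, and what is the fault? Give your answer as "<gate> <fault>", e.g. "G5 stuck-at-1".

Fault-free values for test 1 (P=1, Q=0, R=0): G0=0, G1=1, G2=1, G3=1, G4=0, G5=0, giving Y=0. Observed 1.
Test 1: faults giving observed 1 are {G0 stuck-at-1, G0 inverted output, G2 stuck-at-0, G2 inverted output, G3 stuck-at-0, G3 inverted output, G4 stuck-at-1, G4 inverted output, G5 stuck-at-1, G5 inverted output}.
Test 2 (P=0, Q=0, R=0): fault-free G0=0, G1=0, G2=0, G3=0, G4=0, G5=0 → 0; observed 0. Eliminates G0 stuck-at-1, G0 inverted output, G2 inverted output, G3 inverted output, G4 stuck-at-1, G4 inverted output, G5 stuck-at-1, G5 inverted output.
Test 3 (P=0, Q=1, R=0): fault-free G0=1, G1=1, G2=1, G3=1, G4=0, G5=1 → 1; observed 1. Eliminates G3 stuck-at-0.
Only G2 stuck-at-0 is consistent with every test.

G2 stuck-at-0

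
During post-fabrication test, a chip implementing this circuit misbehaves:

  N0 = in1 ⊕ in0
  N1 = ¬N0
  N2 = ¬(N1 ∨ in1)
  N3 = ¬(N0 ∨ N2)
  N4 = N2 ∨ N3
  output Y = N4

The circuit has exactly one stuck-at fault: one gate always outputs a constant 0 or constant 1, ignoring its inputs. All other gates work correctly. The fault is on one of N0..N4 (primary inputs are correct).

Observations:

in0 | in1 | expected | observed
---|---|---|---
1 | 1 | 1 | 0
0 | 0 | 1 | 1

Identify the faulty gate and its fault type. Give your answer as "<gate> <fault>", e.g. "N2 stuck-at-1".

N0 stuck-at-1

Fault-free values for test 1 (in0=1, in1=1): N0=0, N1=1, N2=0, N3=1, N4=1, giving Y=1. Observed 0.
Test 1: faults giving observed 0 are {N0 stuck-at-1, N3 stuck-at-0, N4 stuck-at-0}.
Test 2 (in0=0, in1=0): fault-free N0=0, N1=1, N2=0, N3=1, N4=1 → 1; observed 1. Eliminates N3 stuck-at-0, N4 stuck-at-0.
Only N0 stuck-at-1 is consistent with every test.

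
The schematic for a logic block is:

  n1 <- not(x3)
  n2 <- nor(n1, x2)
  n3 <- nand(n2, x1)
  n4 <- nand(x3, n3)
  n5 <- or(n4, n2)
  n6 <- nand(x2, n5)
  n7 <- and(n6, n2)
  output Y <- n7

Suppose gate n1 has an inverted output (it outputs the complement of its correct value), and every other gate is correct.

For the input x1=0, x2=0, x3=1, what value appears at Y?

0

Propagate with n1 forced: n1=1 [inverted output], n2=0, n3=1, n4=0, n5=0, n6=1, n7=0.
So Y = 0. (Without the fault it would be 1.)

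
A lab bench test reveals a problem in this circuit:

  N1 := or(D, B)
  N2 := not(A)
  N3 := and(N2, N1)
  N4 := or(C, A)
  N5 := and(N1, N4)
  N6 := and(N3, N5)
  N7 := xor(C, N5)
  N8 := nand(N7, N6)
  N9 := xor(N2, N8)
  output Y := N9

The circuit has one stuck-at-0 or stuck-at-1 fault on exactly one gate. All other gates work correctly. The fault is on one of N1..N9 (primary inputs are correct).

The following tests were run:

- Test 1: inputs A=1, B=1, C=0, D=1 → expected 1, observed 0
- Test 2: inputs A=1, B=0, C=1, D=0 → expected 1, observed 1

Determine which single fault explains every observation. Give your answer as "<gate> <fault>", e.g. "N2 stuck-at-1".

N3 stuck-at-1

Fault-free values for test 1 (A=1, B=1, C=0, D=1): N1=1, N2=0, N3=0, N4=1, N5=1, N6=0, N7=1, N8=1, N9=1, giving Y=1. Observed 0.
Test 1: faults giving observed 0 are {N3 stuck-at-1, N6 stuck-at-1, N8 stuck-at-0, N9 stuck-at-0}.
Test 2 (A=1, B=0, C=1, D=0): fault-free N1=0, N2=0, N3=0, N4=1, N5=0, N6=0, N7=1, N8=1, N9=1 → 1; observed 1. Eliminates N6 stuck-at-1, N8 stuck-at-0, N9 stuck-at-0.
Only N3 stuck-at-1 is consistent with every test.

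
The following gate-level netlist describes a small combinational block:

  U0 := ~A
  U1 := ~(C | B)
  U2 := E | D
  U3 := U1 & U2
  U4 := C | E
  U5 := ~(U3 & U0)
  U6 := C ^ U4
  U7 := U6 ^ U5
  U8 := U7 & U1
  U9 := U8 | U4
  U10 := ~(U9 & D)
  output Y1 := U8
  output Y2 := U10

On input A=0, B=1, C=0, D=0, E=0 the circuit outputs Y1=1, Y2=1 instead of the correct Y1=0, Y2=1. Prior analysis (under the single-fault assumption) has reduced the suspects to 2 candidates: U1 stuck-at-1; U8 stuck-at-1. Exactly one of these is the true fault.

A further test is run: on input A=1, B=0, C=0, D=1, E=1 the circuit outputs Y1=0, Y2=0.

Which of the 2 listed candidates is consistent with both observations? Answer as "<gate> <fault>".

U1 stuck-at-1

Evaluate each candidate on input A=1, B=0, C=0, D=1, E=1:
  U1 stuck-at-1: U0=0, U1=1 [stuck-at-1], U2=1, U3=1, U4=1, U5=1, U6=1, U7=0, U8=0, U9=1, U10=0 → Y1=0, Y2=0 — matches
  U8 stuck-at-1: U0=0, U1=1, U2=1, U3=1, U4=1, U5=1, U6=1, U7=0, U8=1 [stuck-at-1], U9=1, U10=0 → Y1=1, Y2=0 — eliminated
Only U1 stuck-at-1 reproduces the observed Y1=0, Y2=0.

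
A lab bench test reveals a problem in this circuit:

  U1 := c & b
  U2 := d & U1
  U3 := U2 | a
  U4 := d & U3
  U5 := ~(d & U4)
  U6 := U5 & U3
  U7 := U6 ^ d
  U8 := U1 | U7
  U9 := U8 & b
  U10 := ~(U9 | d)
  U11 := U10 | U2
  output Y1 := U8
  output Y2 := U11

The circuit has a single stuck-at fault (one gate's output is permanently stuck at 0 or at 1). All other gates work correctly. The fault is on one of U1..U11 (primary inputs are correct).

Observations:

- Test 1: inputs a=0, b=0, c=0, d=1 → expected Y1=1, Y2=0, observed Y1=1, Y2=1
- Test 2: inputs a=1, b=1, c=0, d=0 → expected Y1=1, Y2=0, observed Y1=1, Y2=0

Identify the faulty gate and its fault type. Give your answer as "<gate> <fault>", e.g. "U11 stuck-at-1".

U1 stuck-at-1

Fault-free values for test 1 (a=0, b=0, c=0, d=1): U1=0, U2=0, U3=0, U4=0, U5=1, U6=0, U7=1, U8=1, U9=0, U10=0, U11=0, giving Y1=1, Y2=0. Observed Y1=1, Y2=1.
Test 1: faults giving observed Y1=1, Y2=1 are {U1 stuck-at-1, U2 stuck-at-1, U10 stuck-at-1, U11 stuck-at-1}.
Test 2 (a=1, b=1, c=0, d=0): fault-free U1=0, U2=0, U3=1, U4=0, U5=1, U6=1, U7=1, U8=1, U9=1, U10=0, U11=0 → Y1=1, Y2=0; observed Y1=1, Y2=0. Eliminates U2 stuck-at-1, U10 stuck-at-1, U11 stuck-at-1.
Only U1 stuck-at-1 is consistent with every test.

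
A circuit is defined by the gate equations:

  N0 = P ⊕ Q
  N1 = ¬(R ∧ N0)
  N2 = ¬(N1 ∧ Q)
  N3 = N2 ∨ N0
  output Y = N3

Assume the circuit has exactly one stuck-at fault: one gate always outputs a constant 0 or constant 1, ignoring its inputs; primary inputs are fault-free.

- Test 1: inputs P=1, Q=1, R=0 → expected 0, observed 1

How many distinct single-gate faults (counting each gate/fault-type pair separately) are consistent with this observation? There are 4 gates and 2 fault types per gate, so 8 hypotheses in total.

4

Fault-free: N0=0, N1=1, N2=0, N3=0 → 0. Observed 1.
  N0 stuck-at-0: output 0 ✗
  N0 stuck-at-1: output 1 ✓
  N1 stuck-at-0: output 1 ✓
  N1 stuck-at-1: output 0 ✗
  N2 stuck-at-0: output 0 ✗
  N2 stuck-at-1: output 1 ✓
  N3 stuck-at-0: output 0 ✗
  N3 stuck-at-1: output 1 ✓
Consistent faults: {N0 stuck-at-1, N1 stuck-at-0, N2 stuck-at-1, N3 stuck-at-1} — 4 in all.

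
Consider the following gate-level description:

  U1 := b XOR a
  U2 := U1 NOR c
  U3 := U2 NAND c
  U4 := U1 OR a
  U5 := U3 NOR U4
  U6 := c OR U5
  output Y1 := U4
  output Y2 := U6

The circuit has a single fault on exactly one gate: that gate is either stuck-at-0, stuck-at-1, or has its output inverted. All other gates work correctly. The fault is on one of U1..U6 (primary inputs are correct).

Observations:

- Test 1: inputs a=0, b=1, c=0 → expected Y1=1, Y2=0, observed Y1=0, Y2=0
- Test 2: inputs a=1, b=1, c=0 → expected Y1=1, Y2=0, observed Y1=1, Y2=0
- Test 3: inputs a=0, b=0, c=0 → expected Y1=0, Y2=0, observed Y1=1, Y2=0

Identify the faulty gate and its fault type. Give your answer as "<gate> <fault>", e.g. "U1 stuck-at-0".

U1 inverted output

Fault-free values for test 1 (a=0, b=1, c=0): U1=1, U2=0, U3=1, U4=1, U5=0, U6=0, giving Y1=1, Y2=0. Observed Y1=0, Y2=0.
Test 1: faults giving observed Y1=0, Y2=0 are {U1 stuck-at-0, U1 inverted output, U4 stuck-at-0, U4 inverted output}.
Test 2 (a=1, b=1, c=0): fault-free U1=0, U2=1, U3=1, U4=1, U5=0, U6=0 → Y1=1, Y2=0; observed Y1=1, Y2=0. Eliminates U4 stuck-at-0, U4 inverted output.
Test 3 (a=0, b=0, c=0): fault-free U1=0, U2=1, U3=1, U4=0, U5=0, U6=0 → Y1=0, Y2=0; observed Y1=1, Y2=0. Eliminates U1 stuck-at-0.
Only U1 inverted output is consistent with every test.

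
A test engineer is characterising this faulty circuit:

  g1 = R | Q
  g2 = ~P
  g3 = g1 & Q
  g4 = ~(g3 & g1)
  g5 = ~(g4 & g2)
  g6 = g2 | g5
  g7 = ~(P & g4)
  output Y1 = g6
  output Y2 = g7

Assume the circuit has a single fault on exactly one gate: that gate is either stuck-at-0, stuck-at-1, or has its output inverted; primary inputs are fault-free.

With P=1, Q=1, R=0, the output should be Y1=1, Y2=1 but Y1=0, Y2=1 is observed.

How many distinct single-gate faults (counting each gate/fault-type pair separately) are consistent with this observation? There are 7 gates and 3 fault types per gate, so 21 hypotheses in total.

4

Fault-free: g1=1, g2=0, g3=1, g4=0, g5=1, g6=1, g7=1 → Y1=1, Y2=1. Observed Y1=0, Y2=1.
  g1: none of the 3 fault types match ✗
  g2: none of the 3 fault types match ✗
  g3: none of the 3 fault types match ✗
  g4: none of the 3 fault types match ✗
  g5: stuck-at-0, inverted output ✓; others ✗
  g6: stuck-at-0, inverted output ✓; others ✗
  g7: none of the 3 fault types match ✗
Consistent faults: {g5 stuck-at-0, g5 inverted output, g6 stuck-at-0, g6 inverted output} — 4 in all.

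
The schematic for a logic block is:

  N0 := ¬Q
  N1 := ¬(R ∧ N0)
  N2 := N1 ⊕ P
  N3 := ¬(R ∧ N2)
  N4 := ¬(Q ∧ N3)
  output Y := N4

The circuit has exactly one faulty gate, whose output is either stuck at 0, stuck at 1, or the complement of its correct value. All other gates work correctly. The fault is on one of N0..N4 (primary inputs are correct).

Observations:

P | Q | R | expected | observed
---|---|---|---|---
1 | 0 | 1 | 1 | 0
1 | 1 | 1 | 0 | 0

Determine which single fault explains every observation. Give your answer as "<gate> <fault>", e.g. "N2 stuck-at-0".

N4 stuck-at-0

Fault-free values for test 1 (P=1, Q=0, R=1): N0=1, N1=0, N2=1, N3=0, N4=1, giving Y=1. Observed 0.
Test 1: faults giving observed 0 are {N4 stuck-at-0, N4 inverted output}.
Test 2 (P=1, Q=1, R=1): fault-free N0=0, N1=1, N2=0, N3=1, N4=0 → 0; observed 0. Eliminates N4 inverted output.
Only N4 stuck-at-0 is consistent with every test.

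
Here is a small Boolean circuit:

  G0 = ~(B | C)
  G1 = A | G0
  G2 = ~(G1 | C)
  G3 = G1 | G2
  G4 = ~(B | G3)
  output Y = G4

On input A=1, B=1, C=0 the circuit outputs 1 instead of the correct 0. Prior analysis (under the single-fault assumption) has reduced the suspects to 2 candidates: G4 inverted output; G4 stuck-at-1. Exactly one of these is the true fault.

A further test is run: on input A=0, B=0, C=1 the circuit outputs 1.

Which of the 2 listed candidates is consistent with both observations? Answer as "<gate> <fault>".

Evaluate each candidate on input A=0, B=0, C=1:
  G4 inverted output: G0=0, G1=0, G2=0, G3=0, G4=0 [inverted output] → 0 — eliminated
  G4 stuck-at-1: G0=0, G1=0, G2=0, G3=0, G4=1 [stuck-at-1] → 1 — matches
Only G4 stuck-at-1 reproduces the observed 1.

G4 stuck-at-1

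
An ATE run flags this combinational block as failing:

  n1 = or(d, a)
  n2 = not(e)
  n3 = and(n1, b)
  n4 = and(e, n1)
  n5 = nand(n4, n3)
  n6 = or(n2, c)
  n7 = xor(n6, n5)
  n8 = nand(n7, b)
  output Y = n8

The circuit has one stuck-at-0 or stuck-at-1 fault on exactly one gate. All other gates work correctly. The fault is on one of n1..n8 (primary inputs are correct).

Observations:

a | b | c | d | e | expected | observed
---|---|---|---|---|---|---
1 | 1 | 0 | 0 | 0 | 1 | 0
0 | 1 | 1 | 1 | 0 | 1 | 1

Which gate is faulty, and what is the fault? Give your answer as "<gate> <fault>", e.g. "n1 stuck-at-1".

Fault-free values for test 1 (a=1, b=1, c=0, d=0, e=0): n1=1, n2=1, n3=1, n4=0, n5=1, n6=1, n7=0, n8=1, giving Y=1. Observed 0.
Test 1: faults giving observed 0 are {n2 stuck-at-0, n4 stuck-at-1, n5 stuck-at-0, n6 stuck-at-0, n7 stuck-at-1, n8 stuck-at-0}.
Test 2 (a=0, b=1, c=1, d=1, e=0): fault-free n1=1, n2=1, n3=1, n4=0, n5=1, n6=1, n7=0, n8=1 → 1; observed 1. Eliminates n4 stuck-at-1, n5 stuck-at-0, n6 stuck-at-0, n7 stuck-at-1, n8 stuck-at-0.
Only n2 stuck-at-0 is consistent with every test.

n2 stuck-at-0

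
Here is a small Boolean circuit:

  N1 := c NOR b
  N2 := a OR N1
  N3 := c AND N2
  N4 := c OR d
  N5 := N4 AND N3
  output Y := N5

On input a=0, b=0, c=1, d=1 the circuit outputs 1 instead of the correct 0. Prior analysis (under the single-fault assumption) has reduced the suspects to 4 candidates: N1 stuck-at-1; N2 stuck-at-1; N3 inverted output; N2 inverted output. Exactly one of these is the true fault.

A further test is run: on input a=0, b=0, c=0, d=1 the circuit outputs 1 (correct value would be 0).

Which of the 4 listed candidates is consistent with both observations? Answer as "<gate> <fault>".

Evaluate each candidate on input a=0, b=0, c=0, d=1:
  N1 stuck-at-1: N1=1 [stuck-at-1], N2=1, N3=0, N4=1, N5=0 → 0 — eliminated
  N2 stuck-at-1: N1=1, N2=1 [stuck-at-1], N3=0, N4=1, N5=0 → 0 — eliminated
  N3 inverted output: N1=1, N2=1, N3=1 [inverted output], N4=1, N5=1 → 1 — matches
  N2 inverted output: N1=1, N2=0 [inverted output], N3=0, N4=1, N5=0 → 0 — eliminated
Only N3 inverted output reproduces the observed 1.

N3 inverted output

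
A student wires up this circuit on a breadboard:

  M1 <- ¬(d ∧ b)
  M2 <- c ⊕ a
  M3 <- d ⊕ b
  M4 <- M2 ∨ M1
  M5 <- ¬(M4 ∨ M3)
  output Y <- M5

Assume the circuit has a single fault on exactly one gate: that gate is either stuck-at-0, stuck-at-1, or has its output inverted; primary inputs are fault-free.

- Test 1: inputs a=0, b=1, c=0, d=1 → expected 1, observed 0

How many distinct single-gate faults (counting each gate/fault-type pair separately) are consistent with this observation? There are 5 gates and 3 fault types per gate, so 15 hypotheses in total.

10

Fault-free: M1=0, M2=0, M3=0, M4=0, M5=1 → 1. Observed 0.
  M1: stuck-at-1, inverted output ✓; others ✗
  M2: stuck-at-1, inverted output ✓; others ✗
  M3: stuck-at-1, inverted output ✓; others ✗
  M4: stuck-at-1, inverted output ✓; others ✗
  M5: stuck-at-0, inverted output ✓; others ✗
Consistent faults: {M1 stuck-at-1, M1 inverted output, M2 stuck-at-1, M2 inverted output, M3 stuck-at-1, M3 inverted output, M4 stuck-at-1, M4 inverted output, M5 stuck-at-0, M5 inverted output} — 10 in all.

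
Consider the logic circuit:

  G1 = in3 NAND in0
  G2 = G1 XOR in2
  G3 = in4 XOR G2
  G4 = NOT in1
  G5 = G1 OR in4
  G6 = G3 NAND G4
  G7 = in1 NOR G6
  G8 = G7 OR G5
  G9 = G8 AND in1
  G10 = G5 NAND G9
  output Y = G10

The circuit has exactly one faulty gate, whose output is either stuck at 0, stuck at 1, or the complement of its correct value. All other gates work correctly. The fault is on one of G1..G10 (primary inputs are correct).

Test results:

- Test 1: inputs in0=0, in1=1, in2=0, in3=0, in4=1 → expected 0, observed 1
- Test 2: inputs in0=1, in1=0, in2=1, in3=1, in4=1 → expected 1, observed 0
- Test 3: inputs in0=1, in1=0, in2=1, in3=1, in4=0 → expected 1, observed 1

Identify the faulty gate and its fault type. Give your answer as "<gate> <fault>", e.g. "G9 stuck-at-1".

G9 inverted output

Fault-free values for test 1 (in0=0, in1=1, in2=0, in3=0, in4=1): G1=1, G2=1, G3=0, G4=0, G5=1, G6=1, G7=0, G8=1, G9=1, G10=0, giving Y=0. Observed 1.
Test 1: faults giving observed 1 are {G5 stuck-at-0, G5 inverted output, G8 stuck-at-0, G8 inverted output, G9 stuck-at-0, G9 inverted output, G10 stuck-at-1, G10 inverted output}.
Test 2 (in0=1, in1=0, in2=1, in3=1, in4=1): fault-free G1=0, G2=1, G3=0, G4=1, G5=1, G6=1, G7=0, G8=1, G9=0, G10=1 → 1; observed 0. Eliminates G5 stuck-at-0, G5 inverted output, G8 stuck-at-0, G8 inverted output, G9 stuck-at-0, G10 stuck-at-1.
Test 3 (in0=1, in1=0, in2=1, in3=1, in4=0): fault-free G1=0, G2=1, G3=1, G4=1, G5=0, G6=0, G7=1, G8=1, G9=0, G10=1 → 1; observed 1. Eliminates G10 inverted output.
Only G9 inverted output is consistent with every test.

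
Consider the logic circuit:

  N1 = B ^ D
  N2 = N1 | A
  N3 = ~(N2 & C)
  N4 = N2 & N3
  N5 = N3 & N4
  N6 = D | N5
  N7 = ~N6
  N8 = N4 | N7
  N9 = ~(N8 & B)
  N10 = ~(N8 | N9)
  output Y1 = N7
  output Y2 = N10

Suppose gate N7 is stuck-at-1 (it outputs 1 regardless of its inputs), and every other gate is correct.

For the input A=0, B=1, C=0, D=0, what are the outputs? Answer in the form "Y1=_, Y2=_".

Propagate with N7 forced: N1=1, N2=1, N3=1, N4=1, N5=1, N6=1, N7=1 [stuck-at-1], N8=1, N9=0, N10=0.
So the outputs are Y1=1, Y2=0. (Without the fault they would be Y1=0, Y2=0.)

Y1=1, Y2=0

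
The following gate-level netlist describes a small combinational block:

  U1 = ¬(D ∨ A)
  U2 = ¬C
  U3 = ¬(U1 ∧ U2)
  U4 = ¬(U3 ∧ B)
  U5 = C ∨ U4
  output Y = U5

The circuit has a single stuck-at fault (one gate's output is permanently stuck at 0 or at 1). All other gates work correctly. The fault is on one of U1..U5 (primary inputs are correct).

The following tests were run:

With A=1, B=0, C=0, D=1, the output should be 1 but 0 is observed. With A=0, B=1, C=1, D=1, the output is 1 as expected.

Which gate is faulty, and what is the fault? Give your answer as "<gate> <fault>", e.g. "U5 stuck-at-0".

U4 stuck-at-0

Fault-free values for test 1 (A=1, B=0, C=0, D=1): U1=0, U2=1, U3=1, U4=1, U5=1, giving Y=1. Observed 0.
Test 1: faults giving observed 0 are {U4 stuck-at-0, U5 stuck-at-0}.
Test 2 (A=0, B=1, C=1, D=1): fault-free U1=0, U2=0, U3=1, U4=0, U5=1 → 1; observed 1. Eliminates U5 stuck-at-0.
Only U4 stuck-at-0 is consistent with every test.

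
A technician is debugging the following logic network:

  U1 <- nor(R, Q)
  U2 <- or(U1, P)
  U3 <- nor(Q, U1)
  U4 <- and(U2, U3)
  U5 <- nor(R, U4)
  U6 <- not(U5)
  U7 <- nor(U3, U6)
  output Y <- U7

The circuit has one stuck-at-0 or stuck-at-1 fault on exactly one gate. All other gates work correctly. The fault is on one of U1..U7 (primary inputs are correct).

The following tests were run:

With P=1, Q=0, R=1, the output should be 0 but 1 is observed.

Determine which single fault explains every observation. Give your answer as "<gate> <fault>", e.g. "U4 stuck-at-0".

U7 stuck-at-1

Fault-free values for test 1 (P=1, Q=0, R=1): U1=0, U2=1, U3=1, U4=1, U5=0, U6=1, U7=0, giving Y=0. Observed 1.
Test 1: faults giving observed 1 are {U7 stuck-at-1}.
Only U7 stuck-at-1 is consistent with every test.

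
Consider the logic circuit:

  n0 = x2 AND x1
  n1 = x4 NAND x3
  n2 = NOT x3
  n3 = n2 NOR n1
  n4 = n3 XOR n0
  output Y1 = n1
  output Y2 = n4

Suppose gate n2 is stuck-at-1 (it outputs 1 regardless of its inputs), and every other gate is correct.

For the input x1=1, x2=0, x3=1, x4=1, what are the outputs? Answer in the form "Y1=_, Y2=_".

Y1=0, Y2=0

Propagate with n2 forced: n0=0, n1=0, n2=1 [stuck-at-1], n3=0, n4=0.
So the outputs are Y1=0, Y2=0. (Without the fault they would be Y1=0, Y2=1.)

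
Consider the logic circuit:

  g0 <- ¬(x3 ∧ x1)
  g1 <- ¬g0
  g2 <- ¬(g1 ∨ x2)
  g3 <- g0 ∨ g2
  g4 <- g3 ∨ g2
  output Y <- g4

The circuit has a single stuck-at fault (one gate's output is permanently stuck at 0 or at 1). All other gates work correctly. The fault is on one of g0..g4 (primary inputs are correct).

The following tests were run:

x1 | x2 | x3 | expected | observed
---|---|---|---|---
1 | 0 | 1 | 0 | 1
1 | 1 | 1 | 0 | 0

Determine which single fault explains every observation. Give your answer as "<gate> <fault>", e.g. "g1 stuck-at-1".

g1 stuck-at-0

Fault-free values for test 1 (x1=1, x2=0, x3=1): g0=0, g1=1, g2=0, g3=0, g4=0, giving Y=0. Observed 1.
Test 1: faults giving observed 1 are {g0 stuck-at-1, g1 stuck-at-0, g2 stuck-at-1, g3 stuck-at-1, g4 stuck-at-1}.
Test 2 (x1=1, x2=1, x3=1): fault-free g0=0, g1=1, g2=0, g3=0, g4=0 → 0; observed 0. Eliminates g0 stuck-at-1, g2 stuck-at-1, g3 stuck-at-1, g4 stuck-at-1.
Only g1 stuck-at-0 is consistent with every test.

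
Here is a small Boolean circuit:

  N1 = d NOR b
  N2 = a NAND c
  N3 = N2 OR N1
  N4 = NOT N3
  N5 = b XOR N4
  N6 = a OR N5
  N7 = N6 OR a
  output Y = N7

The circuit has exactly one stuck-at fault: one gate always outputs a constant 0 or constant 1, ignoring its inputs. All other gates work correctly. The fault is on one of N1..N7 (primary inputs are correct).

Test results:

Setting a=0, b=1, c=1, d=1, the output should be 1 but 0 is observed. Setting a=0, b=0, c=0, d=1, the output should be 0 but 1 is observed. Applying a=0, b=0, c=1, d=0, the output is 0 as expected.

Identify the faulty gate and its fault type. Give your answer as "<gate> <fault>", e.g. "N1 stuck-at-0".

N2 stuck-at-0

Fault-free values for test 1 (a=0, b=1, c=1, d=1): N1=0, N2=1, N3=1, N4=0, N5=1, N6=1, N7=1, giving Y=1. Observed 0.
Test 1: faults giving observed 0 are {N2 stuck-at-0, N3 stuck-at-0, N4 stuck-at-1, N5 stuck-at-0, N6 stuck-at-0, N7 stuck-at-0}.
Test 2 (a=0, b=0, c=0, d=1): fault-free N1=0, N2=1, N3=1, N4=0, N5=0, N6=0, N7=0 → 0; observed 1. Eliminates N5 stuck-at-0, N6 stuck-at-0, N7 stuck-at-0.
Test 3 (a=0, b=0, c=1, d=0): fault-free N1=1, N2=1, N3=1, N4=0, N5=0, N6=0, N7=0 → 0; observed 0. Eliminates N3 stuck-at-0, N4 stuck-at-1.
Only N2 stuck-at-0 is consistent with every test.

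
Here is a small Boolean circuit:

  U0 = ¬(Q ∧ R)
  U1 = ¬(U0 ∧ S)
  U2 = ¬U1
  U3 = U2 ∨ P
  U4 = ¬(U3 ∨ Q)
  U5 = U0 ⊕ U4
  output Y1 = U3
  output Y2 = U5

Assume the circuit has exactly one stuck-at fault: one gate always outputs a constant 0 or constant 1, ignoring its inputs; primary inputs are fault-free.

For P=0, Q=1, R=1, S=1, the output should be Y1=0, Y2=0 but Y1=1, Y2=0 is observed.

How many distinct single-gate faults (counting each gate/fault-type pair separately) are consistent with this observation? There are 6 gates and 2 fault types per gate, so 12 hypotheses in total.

3

Fault-free: U0=0, U1=1, U2=0, U3=0, U4=0, U5=0 → Y1=0, Y2=0. Observed Y1=1, Y2=0.
  U0 stuck-at-0: output Y1=0, Y2=0 ✗
  U0 stuck-at-1: output Y1=1, Y2=1 ✗
  U1 stuck-at-0: output Y1=1, Y2=0 ✓
  U1 stuck-at-1: output Y1=0, Y2=0 ✗
  U2 stuck-at-0: output Y1=0, Y2=0 ✗
  U2 stuck-at-1: output Y1=1, Y2=0 ✓
  U3 stuck-at-0: output Y1=0, Y2=0 ✗
  U3 stuck-at-1: output Y1=1, Y2=0 ✓
  U4 stuck-at-0: output Y1=0, Y2=0 ✗
  U4 stuck-at-1: output Y1=0, Y2=1 ✗
  U5 stuck-at-0: output Y1=0, Y2=0 ✗
  U5 stuck-at-1: output Y1=0, Y2=1 ✗
Consistent faults: {U1 stuck-at-0, U2 stuck-at-1, U3 stuck-at-1} — 3 in all.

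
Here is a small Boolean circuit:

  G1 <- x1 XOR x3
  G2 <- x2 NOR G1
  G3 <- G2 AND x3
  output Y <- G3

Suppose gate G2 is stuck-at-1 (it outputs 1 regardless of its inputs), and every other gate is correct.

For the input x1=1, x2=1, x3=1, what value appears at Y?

Propagate with G2 forced: G1=0, G2=1 [stuck-at-1], G3=1.
So Y = 1. (Without the fault it would be 0.)

1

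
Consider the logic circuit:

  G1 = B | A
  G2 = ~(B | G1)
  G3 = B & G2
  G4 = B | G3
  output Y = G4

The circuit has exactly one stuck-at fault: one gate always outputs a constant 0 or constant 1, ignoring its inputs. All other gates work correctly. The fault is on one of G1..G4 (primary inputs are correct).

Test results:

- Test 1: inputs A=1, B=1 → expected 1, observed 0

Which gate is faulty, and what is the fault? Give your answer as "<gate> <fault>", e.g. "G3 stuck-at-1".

Fault-free values for test 1 (A=1, B=1): G1=1, G2=0, G3=0, G4=1, giving Y=1. Observed 0.
Test 1: faults giving observed 0 are {G4 stuck-at-0}.
Only G4 stuck-at-0 is consistent with every test.

G4 stuck-at-0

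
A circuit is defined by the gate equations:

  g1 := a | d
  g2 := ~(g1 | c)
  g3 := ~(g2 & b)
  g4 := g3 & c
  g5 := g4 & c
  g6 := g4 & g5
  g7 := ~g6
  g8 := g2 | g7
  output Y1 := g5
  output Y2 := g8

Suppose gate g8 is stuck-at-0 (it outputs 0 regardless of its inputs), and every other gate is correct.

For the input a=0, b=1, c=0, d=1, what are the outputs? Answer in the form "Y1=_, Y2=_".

Propagate with g8 forced: g1=1, g2=0, g3=1, g4=0, g5=0, g6=0, g7=1, g8=0 [stuck-at-0].
So the outputs are Y1=0, Y2=0. (Without the fault they would be Y1=0, Y2=1.)

Y1=0, Y2=0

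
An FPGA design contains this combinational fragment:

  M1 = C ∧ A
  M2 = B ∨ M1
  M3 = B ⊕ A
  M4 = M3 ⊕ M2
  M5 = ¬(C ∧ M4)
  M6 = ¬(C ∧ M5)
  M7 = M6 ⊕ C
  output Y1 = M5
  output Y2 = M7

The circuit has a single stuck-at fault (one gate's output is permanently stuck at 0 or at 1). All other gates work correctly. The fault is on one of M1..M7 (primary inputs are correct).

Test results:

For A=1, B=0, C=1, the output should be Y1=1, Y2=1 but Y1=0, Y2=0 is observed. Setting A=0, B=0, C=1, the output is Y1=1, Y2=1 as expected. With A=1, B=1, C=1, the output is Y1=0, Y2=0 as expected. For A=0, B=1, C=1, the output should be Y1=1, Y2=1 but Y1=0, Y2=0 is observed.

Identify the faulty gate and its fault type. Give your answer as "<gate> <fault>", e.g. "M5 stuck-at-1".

Fault-free values for test 1 (A=1, B=0, C=1): M1=1, M2=1, M3=1, M4=0, M5=1, M6=0, M7=1, giving Y1=1, Y2=1. Observed Y1=0, Y2=0.
Test 1: faults giving observed Y1=0, Y2=0 are {M1 stuck-at-0, M2 stuck-at-0, M3 stuck-at-0, M4 stuck-at-1, M5 stuck-at-0}.
Test 2 (A=0, B=0, C=1): fault-free M1=0, M2=0, M3=0, M4=0, M5=1, M6=0, M7=1 → Y1=1, Y2=1; observed Y1=1, Y2=1. Eliminates M4 stuck-at-1, M5 stuck-at-0.
Test 3 (A=1, B=1, C=1): fault-free M1=1, M2=1, M3=0, M4=1, M5=0, M6=1, M7=0 → Y1=0, Y2=0; observed Y1=0, Y2=0. Eliminates M2 stuck-at-0.
Test 4 (A=0, B=1, C=1): fault-free M1=0, M2=1, M3=1, M4=0, M5=1, M6=0, M7=1 → Y1=1, Y2=1; observed Y1=0, Y2=0. Eliminates M1 stuck-at-0.
Only M3 stuck-at-0 is consistent with every test.

M3 stuck-at-0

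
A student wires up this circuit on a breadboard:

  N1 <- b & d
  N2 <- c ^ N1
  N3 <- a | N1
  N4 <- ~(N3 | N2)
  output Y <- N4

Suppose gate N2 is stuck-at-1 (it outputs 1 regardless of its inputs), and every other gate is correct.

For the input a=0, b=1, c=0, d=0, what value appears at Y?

Propagate with N2 forced: N1=0, N2=1 [stuck-at-1], N3=0, N4=0.
So Y = 0. (Without the fault it would be 1.)

0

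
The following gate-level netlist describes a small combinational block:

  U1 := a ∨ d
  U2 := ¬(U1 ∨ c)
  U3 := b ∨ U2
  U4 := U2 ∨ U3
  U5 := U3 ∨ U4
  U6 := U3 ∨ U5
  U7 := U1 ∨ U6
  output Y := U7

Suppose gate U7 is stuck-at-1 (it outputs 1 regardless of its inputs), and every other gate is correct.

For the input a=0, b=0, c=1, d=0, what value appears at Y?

Propagate with U7 forced: U1=0, U2=0, U3=0, U4=0, U5=0, U6=0, U7=1 [stuck-at-1].
So Y = 1. (Without the fault it would be 0.)

1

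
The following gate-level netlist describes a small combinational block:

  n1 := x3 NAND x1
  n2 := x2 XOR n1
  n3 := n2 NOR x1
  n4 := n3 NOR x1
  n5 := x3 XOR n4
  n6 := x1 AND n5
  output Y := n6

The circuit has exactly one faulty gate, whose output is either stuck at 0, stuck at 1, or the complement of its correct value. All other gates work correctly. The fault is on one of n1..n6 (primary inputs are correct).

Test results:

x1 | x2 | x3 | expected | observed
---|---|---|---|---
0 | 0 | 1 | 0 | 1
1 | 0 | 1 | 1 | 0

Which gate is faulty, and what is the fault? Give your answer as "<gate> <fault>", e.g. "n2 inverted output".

Fault-free values for test 1 (x1=0, x2=0, x3=1): n1=1, n2=1, n3=0, n4=1, n5=0, n6=0, giving Y=0. Observed 1.
Test 1: faults giving observed 1 are {n6 stuck-at-1, n6 inverted output}.
Test 2 (x1=1, x2=0, x3=1): fault-free n1=0, n2=0, n3=0, n4=0, n5=1, n6=1 → 1; observed 0. Eliminates n6 stuck-at-1.
Only n6 inverted output is consistent with every test.

n6 inverted output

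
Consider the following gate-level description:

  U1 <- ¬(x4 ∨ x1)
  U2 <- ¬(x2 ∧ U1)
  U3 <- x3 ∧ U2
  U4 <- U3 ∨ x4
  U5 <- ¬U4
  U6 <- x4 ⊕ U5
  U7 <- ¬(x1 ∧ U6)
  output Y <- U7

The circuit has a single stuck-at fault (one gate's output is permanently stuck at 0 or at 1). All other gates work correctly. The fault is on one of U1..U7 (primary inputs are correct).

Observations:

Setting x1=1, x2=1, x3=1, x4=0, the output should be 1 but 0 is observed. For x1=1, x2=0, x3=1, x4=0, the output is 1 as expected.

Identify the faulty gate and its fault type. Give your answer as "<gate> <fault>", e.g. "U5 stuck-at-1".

Fault-free values for test 1 (x1=1, x2=1, x3=1, x4=0): U1=0, U2=1, U3=1, U4=1, U5=0, U6=0, U7=1, giving Y=1. Observed 0.
Test 1: faults giving observed 0 are {U1 stuck-at-1, U2 stuck-at-0, U3 stuck-at-0, U4 stuck-at-0, U5 stuck-at-1, U6 stuck-at-1, U7 stuck-at-0}.
Test 2 (x1=1, x2=0, x3=1, x4=0): fault-free U1=0, U2=1, U3=1, U4=1, U5=0, U6=0, U7=1 → 1; observed 1. Eliminates U2 stuck-at-0, U3 stuck-at-0, U4 stuck-at-0, U5 stuck-at-1, U6 stuck-at-1, U7 stuck-at-0.
Only U1 stuck-at-1 is consistent with every test.

U1 stuck-at-1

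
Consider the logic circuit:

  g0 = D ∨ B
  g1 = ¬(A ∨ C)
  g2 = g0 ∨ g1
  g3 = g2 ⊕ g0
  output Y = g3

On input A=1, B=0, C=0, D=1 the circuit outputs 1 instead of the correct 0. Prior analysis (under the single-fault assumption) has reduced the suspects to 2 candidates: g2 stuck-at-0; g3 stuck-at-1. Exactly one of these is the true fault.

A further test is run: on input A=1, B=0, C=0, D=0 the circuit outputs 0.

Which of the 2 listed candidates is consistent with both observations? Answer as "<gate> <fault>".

g2 stuck-at-0

Evaluate each candidate on input A=1, B=0, C=0, D=0:
  g2 stuck-at-0: g0=0, g1=0, g2=0 [stuck-at-0], g3=0 → 0 — matches
  g3 stuck-at-1: g0=0, g1=0, g2=0, g3=1 [stuck-at-1] → 1 — eliminated
Only g2 stuck-at-0 reproduces the observed 0.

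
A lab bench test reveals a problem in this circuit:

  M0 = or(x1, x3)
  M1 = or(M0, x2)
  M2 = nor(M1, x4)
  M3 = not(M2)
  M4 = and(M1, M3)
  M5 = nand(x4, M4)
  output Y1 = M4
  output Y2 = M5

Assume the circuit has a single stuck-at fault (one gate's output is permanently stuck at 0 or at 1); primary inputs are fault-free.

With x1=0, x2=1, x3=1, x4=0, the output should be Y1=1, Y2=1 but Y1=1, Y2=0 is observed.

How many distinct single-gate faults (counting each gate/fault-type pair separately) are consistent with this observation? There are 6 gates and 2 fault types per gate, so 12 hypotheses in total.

1

Fault-free: M0=1, M1=1, M2=0, M3=1, M4=1, M5=1 → Y1=1, Y2=1. Observed Y1=1, Y2=0.
  M0 stuck-at-0: output Y1=1, Y2=1 ✗
  M0 stuck-at-1: output Y1=1, Y2=1 ✗
  M1 stuck-at-0: output Y1=0, Y2=1 ✗
  M1 stuck-at-1: output Y1=1, Y2=1 ✗
  M2 stuck-at-0: output Y1=1, Y2=1 ✗
  M2 stuck-at-1: output Y1=0, Y2=1 ✗
  M3 stuck-at-0: output Y1=0, Y2=1 ✗
  M3 stuck-at-1: output Y1=1, Y2=1 ✗
  M4 stuck-at-0: output Y1=0, Y2=1 ✗
  M4 stuck-at-1: output Y1=1, Y2=1 ✗
  M5 stuck-at-0: output Y1=1, Y2=0 ✓
  M5 stuck-at-1: output Y1=1, Y2=1 ✗
Consistent faults: {M5 stuck-at-0} — 1 in all.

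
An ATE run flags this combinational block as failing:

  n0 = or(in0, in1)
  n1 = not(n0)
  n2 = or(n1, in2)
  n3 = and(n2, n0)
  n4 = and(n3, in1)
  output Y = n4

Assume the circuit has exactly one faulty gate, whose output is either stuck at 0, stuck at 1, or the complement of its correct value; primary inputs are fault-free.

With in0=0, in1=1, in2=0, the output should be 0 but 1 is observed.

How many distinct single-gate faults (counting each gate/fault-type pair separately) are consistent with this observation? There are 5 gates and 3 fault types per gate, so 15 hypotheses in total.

Fault-free: n0=1, n1=0, n2=0, n3=0, n4=0 → 0. Observed 1.
  n0: none of the 3 fault types match ✗
  n1: stuck-at-1, inverted output ✓; others ✗
  n2: stuck-at-1, inverted output ✓; others ✗
  n3: stuck-at-1, inverted output ✓; others ✗
  n4: stuck-at-1, inverted output ✓; others ✗
Consistent faults: {n1 stuck-at-1, n1 inverted output, n2 stuck-at-1, n2 inverted output, n3 stuck-at-1, n3 inverted output, n4 stuck-at-1, n4 inverted output} — 8 in all.

8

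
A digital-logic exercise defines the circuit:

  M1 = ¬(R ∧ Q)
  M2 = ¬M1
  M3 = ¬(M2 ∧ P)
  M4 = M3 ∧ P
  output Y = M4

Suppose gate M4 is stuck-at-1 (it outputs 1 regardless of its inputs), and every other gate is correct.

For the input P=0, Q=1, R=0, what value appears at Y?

1

Propagate with M4 forced: M1=1, M2=0, M3=1, M4=1 [stuck-at-1].
So Y = 1. (Without the fault it would be 0.)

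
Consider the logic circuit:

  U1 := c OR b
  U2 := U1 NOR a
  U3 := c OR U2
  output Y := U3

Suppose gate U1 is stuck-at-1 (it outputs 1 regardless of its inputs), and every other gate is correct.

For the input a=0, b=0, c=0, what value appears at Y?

0

Propagate with U1 forced: U1=1 [stuck-at-1], U2=0, U3=0.
So Y = 0. (Without the fault it would be 1.)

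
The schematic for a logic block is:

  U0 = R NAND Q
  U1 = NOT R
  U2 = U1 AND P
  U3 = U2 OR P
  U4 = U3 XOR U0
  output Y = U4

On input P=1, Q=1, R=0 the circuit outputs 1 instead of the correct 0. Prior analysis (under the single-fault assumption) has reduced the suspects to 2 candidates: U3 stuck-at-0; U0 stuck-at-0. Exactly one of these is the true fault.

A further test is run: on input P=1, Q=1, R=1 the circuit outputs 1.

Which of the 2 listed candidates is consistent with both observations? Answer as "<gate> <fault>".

U0 stuck-at-0

Evaluate each candidate on input P=1, Q=1, R=1:
  U3 stuck-at-0: U0=0, U1=0, U2=0, U3=0 [stuck-at-0], U4=0 → 0 — eliminated
  U0 stuck-at-0: U0=0 [stuck-at-0], U1=0, U2=0, U3=1, U4=1 → 1 — matches
Only U0 stuck-at-0 reproduces the observed 1.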